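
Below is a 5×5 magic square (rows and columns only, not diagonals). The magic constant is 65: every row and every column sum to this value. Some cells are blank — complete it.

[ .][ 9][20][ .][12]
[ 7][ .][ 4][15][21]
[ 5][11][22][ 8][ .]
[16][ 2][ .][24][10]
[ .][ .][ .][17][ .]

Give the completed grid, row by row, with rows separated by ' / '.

Row 2: 7 + 4 + 15 + 21 + ? = 65, so (2,2) = 18.
Row 3 needs 65; the known cells sum to 46, so (3,5) = 19.
From row 4, 65 − (16 + 2 + 24 + 10) gives (4,3) = 13.
Column 2 needs 65; the known cells sum to 40, so (5,2) = 25.
From column 3, 65 − (20 + 4 + 22 + 13) gives (5,3) = 6.
Column 4 must total 65; the given cells sum to 64, so (1,4) = 1.
Column 5 needs 65; the known cells sum to 62, so (5,5) = 3.
Row 1 must total 65; the given cells sum to 42, so (1,1) = 23.
Row 5 must total 65; the given cells sum to 51, so (5,1) = 14.

23 9 20 1 12 / 7 18 4 15 21 / 5 11 22 8 19 / 16 2 13 24 10 / 14 25 6 17 3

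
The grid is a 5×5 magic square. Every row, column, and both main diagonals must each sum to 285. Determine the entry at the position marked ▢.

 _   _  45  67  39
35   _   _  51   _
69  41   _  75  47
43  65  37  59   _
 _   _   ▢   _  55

Using row 3: 69 + 41 + 75 + 47 + ? → (3,3) = 285 − 232 = 53.
Row 4: 43 + 65 + 37 + 59 + ? = 285, so (4,5) = 81.
Using column 4: 67 + 51 + 75 + 59 + ? → (5,4) = 285 − 252 = 33.
Using column 5: 39 + 47 + 81 + 55 + ? → (2,5) = 285 − 222 = 63.
Anti-diagonal needs 285; the known cells sum to 208, so (5,1) = 77.
Column 1 needs 285; the known cells sum to 224, so (1,1) = 61.
Using main diagonal: 61 + 53 + 59 + 55 + ? → (2,2) = 285 − 228 = 57.
Row 1 needs 285; the known cells sum to 212, so (1,2) = 73.
Row 2 must total 285; the given cells sum to 206, so (2,3) = 79.
From column 2, 285 − (73 + 57 + 41 + 65) gives (5,2) = 49.
From column 3, 285 − (45 + 79 + 53 + 37) gives (5,3) = 71.

71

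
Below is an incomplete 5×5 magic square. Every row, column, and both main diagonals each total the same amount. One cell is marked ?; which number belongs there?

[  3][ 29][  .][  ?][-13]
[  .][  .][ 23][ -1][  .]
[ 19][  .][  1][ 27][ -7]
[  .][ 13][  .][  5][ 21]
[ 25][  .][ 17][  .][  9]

Anti-diagonal is complete and sums to 25; that is the magic constant.
Using row 3: 19 + 1 + 27 + (-7) + ? → (3,2) = 25 − 40 = -15.
The remaining cell in column 5 is (2,5) = 25 − 10 = 15.
Main diagonal must total 25; the given cells sum to 18, so (2,2) = 7.
Row 2 must total 25; the given cells sum to 44, so (2,1) = -19.
The remaining cell in column 1 is (4,1) = 25 − 28 = -3.
The remaining cell in column 2 is (5,2) = 25 − 34 = -9.
Using row 4: -3 + 13 + 5 + 21 + ? → (4,3) = 25 − 36 = -11.
Row 5 must total 25; the given cells sum to 42, so (5,4) = -17.
The remaining cell in column 3 is (1,3) = 25 − 30 = -5.
Using column 4: -1 + 27 + 5 + (-17) + ? → (1,4) = 25 − 14 = 11.

11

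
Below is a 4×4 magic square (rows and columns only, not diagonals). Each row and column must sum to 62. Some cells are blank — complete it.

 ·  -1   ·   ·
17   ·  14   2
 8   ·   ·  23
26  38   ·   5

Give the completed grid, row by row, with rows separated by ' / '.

Row 2 needs 62; the known cells sum to 33, so (2,2) = 29.
The remaining cell in row 4 is (4,3) = 62 − 69 = -7.
The remaining cell in column 1 is (1,1) = 62 − 51 = 11.
From column 2, 62 − (-1 + 29 + 38) gives (3,2) = -4.
Using column 4: 2 + 23 + 5 + ? → (1,4) = 62 − 30 = 32.
Using row 1: 11 + (-1) + 32 + ? → (1,3) = 62 − 42 = 20.
Using row 3: 8 + (-4) + 23 + ? → (3,3) = 62 − 27 = 35.

11 -1 20 32 / 17 29 14 2 / 8 -4 35 23 / 26 38 -7 5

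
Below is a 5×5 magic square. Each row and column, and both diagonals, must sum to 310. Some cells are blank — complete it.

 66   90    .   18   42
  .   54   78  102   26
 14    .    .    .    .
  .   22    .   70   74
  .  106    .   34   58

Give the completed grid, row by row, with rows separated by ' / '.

66 90 94 18 42 / 50 54 78 102 26 / 14 38 62 86 110 / 98 22 46 70 74 / 82 106 30 34 58

Using row 1: 66 + 90 + 18 + 42 + ? → (1,3) = 310 − 216 = 94.
From row 2, 310 − (54 + 78 + 102 + 26) gives (2,1) = 50.
Column 2: 90 + 54 + 22 + 106 + ? = 310, so (3,2) = 38.
The remaining cell in column 4 is (3,4) = 310 − 224 = 86.
Using column 5: 42 + 26 + 74 + 58 + ? → (3,5) = 310 − 200 = 110.
Main diagonal must total 310; the given cells sum to 248, so (3,3) = 62.
Using anti-diagonal: 42 + 102 + 62 + 22 + ? → (5,1) = 310 − 228 = 82.
Row 5: 82 + 106 + 34 + 58 + ? = 310, so (5,3) = 30.
From column 1, 310 − (66 + 50 + 14 + 82) gives (4,1) = 98.
The remaining cell in column 3 is (4,3) = 310 − 264 = 46.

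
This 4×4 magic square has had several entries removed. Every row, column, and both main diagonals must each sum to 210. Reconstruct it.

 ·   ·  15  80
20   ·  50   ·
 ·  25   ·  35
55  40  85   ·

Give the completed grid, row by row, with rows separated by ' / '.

45 70 15 80 / 20 75 50 65 / 90 25 60 35 / 55 40 85 30

From row 4, 210 − (55 + 40 + 85) gives (4,4) = 30.
From column 3, 210 − (15 + 50 + 85) gives (3,3) = 60.
Column 4 must total 210; the given cells sum to 145, so (2,4) = 65.
Row 2 needs 210; the known cells sum to 135, so (2,2) = 75.
Row 3 needs 210; the known cells sum to 120, so (3,1) = 90.
Column 1 must total 210; the given cells sum to 165, so (1,1) = 45.
Column 2: 75 + 25 + 40 + ? = 210, so (1,2) = 70.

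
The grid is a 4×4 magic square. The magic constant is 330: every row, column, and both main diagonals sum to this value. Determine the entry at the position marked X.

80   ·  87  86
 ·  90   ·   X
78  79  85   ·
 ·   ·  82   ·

81

The remaining cell in row 1 is (1,2) = 330 − 253 = 77.
Row 3 must total 330; the given cells sum to 242, so (3,4) = 88.
From column 2, 330 − (77 + 90 + 79) gives (4,2) = 84.
Column 3 must total 330; the given cells sum to 254, so (2,3) = 76.
Using main diagonal: 80 + 90 + 85 + ? → (4,4) = 330 − 255 = 75.
Anti-diagonal needs 330; the known cells sum to 241, so (4,1) = 89.
Column 1: 80 + 78 + 89 + ? = 330, so (2,1) = 83.
The remaining cell in column 4 is (2,4) = 330 − 249 = 81.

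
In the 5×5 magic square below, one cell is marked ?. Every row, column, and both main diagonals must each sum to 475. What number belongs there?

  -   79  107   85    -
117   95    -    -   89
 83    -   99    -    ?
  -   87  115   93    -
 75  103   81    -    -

105

Column 2 must total 475; the given cells sum to 364, so (3,2) = 111.
Column 3 must total 475; the given cells sum to 402, so (2,3) = 73.
Using row 2: 117 + 95 + 73 + 89 + ? → (2,4) = 475 − 374 = 101.
From anti-diagonal, 475 − (101 + 99 + 87 + 75) gives (1,5) = 113.
Row 1 needs 475; the known cells sum to 384, so (1,1) = 91.
Column 1 must total 475; the given cells sum to 366, so (4,1) = 109.
Main diagonal: 91 + 95 + 99 + 93 + ? = 475, so (5,5) = 97.
Row 4 needs 475; the known cells sum to 404, so (4,5) = 71.
Row 5 must total 475; the given cells sum to 356, so (5,4) = 119.
Column 4 must total 475; the given cells sum to 398, so (3,4) = 77.
Column 5 must total 475; the given cells sum to 370, so (3,5) = 105.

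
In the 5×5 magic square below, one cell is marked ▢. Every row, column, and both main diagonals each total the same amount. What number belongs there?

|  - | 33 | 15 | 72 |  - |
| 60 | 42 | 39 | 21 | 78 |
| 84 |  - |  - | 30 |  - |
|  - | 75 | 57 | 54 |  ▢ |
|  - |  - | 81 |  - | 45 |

Row 2 is complete and sums to 240; that is the magic constant.
Using column 3: 15 + 39 + 57 + 81 + ? → (3,3) = 240 − 192 = 48.
The remaining cell in column 4 is (5,4) = 240 − 177 = 63.
Using main diagonal: 42 + 48 + 54 + 45 + ? → (1,1) = 240 − 189 = 51.
Row 1 must total 240; the given cells sum to 171, so (1,5) = 69.
Anti-diagonal must total 240; the given cells sum to 213, so (5,1) = 27.
From row 5, 240 − (27 + 81 + 63 + 45) gives (5,2) = 24.
Column 1 needs 240; the known cells sum to 222, so (4,1) = 18.
Using column 2: 33 + 42 + 75 + 24 + ? → (3,2) = 240 − 174 = 66.
Row 3 needs 240; the known cells sum to 228, so (3,5) = 12.
From row 4, 240 − (18 + 75 + 57 + 54) gives (4,5) = 36.

36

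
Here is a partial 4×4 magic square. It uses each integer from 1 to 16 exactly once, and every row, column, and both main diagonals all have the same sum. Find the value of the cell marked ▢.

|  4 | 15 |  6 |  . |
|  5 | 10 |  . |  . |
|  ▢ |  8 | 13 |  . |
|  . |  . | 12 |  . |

11

The entries are 1 through 16, which sum to 136, so each line sums to 136/4 = 34.
Row 1: 4 + 15 + 6 + ? = 34, so (1,4) = 9.
From column 2, 34 − (15 + 10 + 8) gives (4,2) = 1.
Column 3 must total 34; the given cells sum to 31, so (2,3) = 3.
From main diagonal, 34 − (4 + 10 + 13) gives (4,4) = 7.
Anti-diagonal: 9 + 3 + 8 + ? = 34, so (4,1) = 14.
Row 2 must total 34; the given cells sum to 18, so (2,4) = 16.
Column 1 needs 34; the known cells sum to 23, so (3,1) = 11.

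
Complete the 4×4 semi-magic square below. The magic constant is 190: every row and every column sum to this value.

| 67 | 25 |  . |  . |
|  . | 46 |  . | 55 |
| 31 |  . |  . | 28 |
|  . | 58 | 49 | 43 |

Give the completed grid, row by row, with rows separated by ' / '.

67 25 34 64 / 52 46 37 55 / 31 61 70 28 / 40 58 49 43

Row 4 must total 190; the given cells sum to 150, so (4,1) = 40.
Column 1 must total 190; the given cells sum to 138, so (2,1) = 52.
The remaining cell in column 2 is (3,2) = 190 − 129 = 61.
From column 4, 190 − (55 + 28 + 43) gives (1,4) = 64.
From row 1, 190 − (67 + 25 + 64) gives (1,3) = 34.
Row 2 must total 190; the given cells sum to 153, so (2,3) = 37.
The remaining cell in row 3 is (3,3) = 190 − 120 = 70.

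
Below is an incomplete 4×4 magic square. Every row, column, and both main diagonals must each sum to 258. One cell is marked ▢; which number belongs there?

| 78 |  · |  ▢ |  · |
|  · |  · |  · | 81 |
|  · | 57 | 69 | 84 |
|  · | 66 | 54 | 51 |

Row 3 needs 258; the known cells sum to 210, so (3,1) = 48.
Row 4: 66 + 54 + 51 + ? = 258, so (4,1) = 87.
From column 1, 258 − (78 + 48 + 87) gives (2,1) = 45.
From column 4, 258 − (81 + 84 + 51) gives (1,4) = 42.
The remaining cell in main diagonal is (2,2) = 258 − 198 = 60.
From anti-diagonal, 258 − (42 + 57 + 87) gives (2,3) = 72.
Column 2 must total 258; the given cells sum to 183, so (1,2) = 75.
Using column 3: 72 + 69 + 54 + ? → (1,3) = 258 − 195 = 63.

63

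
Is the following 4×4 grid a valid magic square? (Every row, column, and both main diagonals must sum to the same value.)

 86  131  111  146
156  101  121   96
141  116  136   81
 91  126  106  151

Yes

Row 1: 86 + 131 + 111 + 146 = 474.
Row 2: 156 + 101 + 121 + 96 = 474.
Row 3: 141 + 116 + 136 + 81 = 474.
Row 4: 91 + 126 + 106 + 151 = 474.
Column 1: 86 + 156 + 141 + 91 = 474.
Column 2: 131 + 101 + 116 + 126 = 474.
Column 3: 111 + 121 + 136 + 106 = 474.
Column 4: 146 + 96 + 81 + 151 = 474.
Main diagonal: 86 + 101 + 136 + 151 = 474.
Anti-diagonal: 146 + 121 + 116 + 91 = 474.
All lines sum to 474.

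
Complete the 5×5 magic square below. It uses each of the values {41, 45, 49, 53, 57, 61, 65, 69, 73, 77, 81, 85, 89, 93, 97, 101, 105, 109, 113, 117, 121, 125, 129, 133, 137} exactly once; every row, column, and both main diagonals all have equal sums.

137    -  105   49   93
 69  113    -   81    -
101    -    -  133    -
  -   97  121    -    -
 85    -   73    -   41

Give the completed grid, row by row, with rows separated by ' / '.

137 61 105 49 93 / 69 113 57 81 125 / 101 45 89 133 77 / 53 97 121 65 109 / 85 129 73 117 41

The 25 entries sum to 2225, so each line sums to 2225/5 = 445.
Row 1 needs 445; the known cells sum to 384, so (1,2) = 61.
Column 1: 137 + 69 + 101 + 85 + ? = 445, so (4,1) = 53.
From anti-diagonal, 445 − (93 + 81 + 97 + 85) gives (3,3) = 89.
Column 3 needs 445; the known cells sum to 388, so (2,3) = 57.
From main diagonal, 445 − (137 + 113 + 89 + 41) gives (4,4) = 65.
The remaining cell in row 2 is (2,5) = 445 − 320 = 125.
Row 4: 53 + 97 + 121 + 65 + ? = 445, so (4,5) = 109.
Column 4: 49 + 81 + 133 + 65 + ? = 445, so (5,4) = 117.
Column 5: 93 + 125 + 109 + 41 + ? = 445, so (3,5) = 77.
Row 3: 101 + 89 + 133 + 77 + ? = 445, so (3,2) = 45.
Using row 5: 85 + 73 + 117 + 41 + ? → (5,2) = 445 − 316 = 129.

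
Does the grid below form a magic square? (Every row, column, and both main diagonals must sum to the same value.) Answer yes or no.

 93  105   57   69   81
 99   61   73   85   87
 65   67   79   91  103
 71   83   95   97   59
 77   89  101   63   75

Yes

Row 1: 93 + 105 + 57 + 69 + 81 = 405.
Row 2: 99 + 61 + 73 + 85 + 87 = 405.
Row 3: 65 + 67 + 79 + 91 + 103 = 405.
Row 4: 71 + 83 + 95 + 97 + 59 = 405.
Row 5: 77 + 89 + 101 + 63 + 75 = 405.
Column 1: 93 + 99 + 65 + 71 + 77 = 405.
Column 2: 105 + 61 + 67 + 83 + 89 = 405.
Column 3: 57 + 73 + 79 + 95 + 101 = 405.
Column 4: 69 + 85 + 91 + 97 + 63 = 405.
Column 5: 81 + 87 + 103 + 59 + 75 = 405.
Main diagonal: 93 + 61 + 79 + 97 + 75 = 405.
Anti-diagonal: 81 + 85 + 79 + 83 + 77 = 405.
All lines sum to 405.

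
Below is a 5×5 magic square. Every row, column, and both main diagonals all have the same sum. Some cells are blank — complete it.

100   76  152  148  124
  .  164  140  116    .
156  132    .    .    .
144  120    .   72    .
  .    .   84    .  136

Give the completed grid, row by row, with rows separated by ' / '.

Row 1 is already complete: 100 + 76 + 152 + 148 + 124 = 600, so that is the magic constant.
Column 2 must total 600; the given cells sum to 492, so (5,2) = 108.
The remaining cell in main diagonal is (3,3) = 600 − 472 = 128.
Anti-diagonal must total 600; the given cells sum to 488, so (5,1) = 112.
Row 5 needs 600; the known cells sum to 440, so (5,4) = 160.
From column 1, 600 − (100 + 156 + 144 + 112) gives (2,1) = 88.
Column 3 must total 600; the given cells sum to 504, so (4,3) = 96.
Using column 4: 148 + 116 + 72 + 160 + ? → (3,4) = 600 − 496 = 104.
Row 2: 88 + 164 + 140 + 116 + ? = 600, so (2,5) = 92.
Row 3 must total 600; the given cells sum to 520, so (3,5) = 80.
From row 4, 600 − (144 + 120 + 96 + 72) gives (4,5) = 168.

100 76 152 148 124 / 88 164 140 116 92 / 156 132 128 104 80 / 144 120 96 72 168 / 112 108 84 160 136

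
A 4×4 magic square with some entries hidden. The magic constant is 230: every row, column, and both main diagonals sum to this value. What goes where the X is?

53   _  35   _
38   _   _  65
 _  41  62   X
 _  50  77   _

Column 3 needs 230; the known cells sum to 174, so (2,3) = 56.
Row 2 must total 230; the given cells sum to 159, so (2,2) = 71.
The remaining cell in column 2 is (1,2) = 230 − 162 = 68.
Main diagonal must total 230; the given cells sum to 186, so (4,4) = 44.
From row 1, 230 − (53 + 68 + 35) gives (1,4) = 74.
Row 4 needs 230; the known cells sum to 171, so (4,1) = 59.
Column 1: 53 + 38 + 59 + ? = 230, so (3,1) = 80.
From column 4, 230 − (74 + 65 + 44) gives (3,4) = 47.

47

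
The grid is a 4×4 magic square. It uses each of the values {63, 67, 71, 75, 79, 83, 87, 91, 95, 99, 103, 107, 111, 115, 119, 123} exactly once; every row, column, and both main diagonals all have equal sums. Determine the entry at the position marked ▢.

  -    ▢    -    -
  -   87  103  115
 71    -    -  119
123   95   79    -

The 16 entries sum to 1488, so each line sums to 1488/4 = 372.
Row 2: 87 + 103 + 115 + ? = 372, so (2,1) = 67.
From row 4, 372 − (123 + 95 + 79) gives (4,4) = 75.
Column 1 must total 372; the given cells sum to 261, so (1,1) = 111.
The remaining cell in column 4 is (1,4) = 372 − 309 = 63.
The remaining cell in main diagonal is (3,3) = 372 − 273 = 99.
The remaining cell in anti-diagonal is (3,2) = 372 − 289 = 83.
From column 2, 372 − (87 + 83 + 95) gives (1,2) = 107.

107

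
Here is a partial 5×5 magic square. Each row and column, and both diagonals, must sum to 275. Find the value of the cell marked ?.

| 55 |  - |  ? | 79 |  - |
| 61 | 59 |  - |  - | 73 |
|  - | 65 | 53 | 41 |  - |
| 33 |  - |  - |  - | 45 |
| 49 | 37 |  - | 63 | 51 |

31

Row 5 must total 275; the given cells sum to 200, so (5,3) = 75.
Column 1: 55 + 61 + 33 + 49 + ? = 275, so (3,1) = 77.
Main diagonal must total 275; the given cells sum to 218, so (4,4) = 57.
Row 3: 77 + 65 + 53 + 41 + ? = 275, so (3,5) = 39.
From column 4, 275 − (79 + 41 + 57 + 63) gives (2,4) = 35.
Column 5 needs 275; the known cells sum to 208, so (1,5) = 67.
The remaining cell in anti-diagonal is (4,2) = 275 − 204 = 71.
Row 2 must total 275; the given cells sum to 228, so (2,3) = 47.
Row 4 needs 275; the known cells sum to 206, so (4,3) = 69.
Column 2: 59 + 65 + 71 + 37 + ? = 275, so (1,2) = 43.
Column 3 must total 275; the given cells sum to 244, so (1,3) = 31.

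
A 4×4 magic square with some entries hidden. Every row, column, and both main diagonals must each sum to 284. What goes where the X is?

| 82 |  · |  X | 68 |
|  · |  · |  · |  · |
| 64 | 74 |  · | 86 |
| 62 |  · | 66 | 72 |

78

Row 3: 64 + 74 + 86 + ? = 284, so (3,3) = 60.
Row 4 needs 284; the known cells sum to 200, so (4,2) = 84.
Column 1 needs 284; the known cells sum to 208, so (2,1) = 76.
Column 4: 68 + 86 + 72 + ? = 284, so (2,4) = 58.
From main diagonal, 284 − (82 + 60 + 72) gives (2,2) = 70.
Using anti-diagonal: 68 + 74 + 62 + ? → (2,3) = 284 − 204 = 80.
Column 2 needs 284; the known cells sum to 228, so (1,2) = 56.
Column 3 needs 284; the known cells sum to 206, so (1,3) = 78.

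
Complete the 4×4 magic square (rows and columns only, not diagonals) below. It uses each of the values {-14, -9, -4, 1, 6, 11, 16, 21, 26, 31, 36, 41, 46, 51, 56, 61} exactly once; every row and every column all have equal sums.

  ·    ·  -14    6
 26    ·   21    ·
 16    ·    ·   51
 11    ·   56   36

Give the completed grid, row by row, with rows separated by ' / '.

41 61 -14 6 / 26 46 21 1 / 16 -4 31 51 / 11 -9 56 36

The 16 entries sum to 376, so each line sums to 376/4 = 94.
Row 4 must total 94; the given cells sum to 103, so (4,2) = -9.
Column 1: 26 + 16 + 11 + ? = 94, so (1,1) = 41.
The remaining cell in column 3 is (3,3) = 94 − 63 = 31.
Column 4: 6 + 51 + 36 + ? = 94, so (2,4) = 1.
From row 1, 94 − (41 + (-14) + 6) gives (1,2) = 61.
Row 2: 26 + 21 + 1 + ? = 94, so (2,2) = 46.
From row 3, 94 − (16 + 31 + 51) gives (3,2) = -4.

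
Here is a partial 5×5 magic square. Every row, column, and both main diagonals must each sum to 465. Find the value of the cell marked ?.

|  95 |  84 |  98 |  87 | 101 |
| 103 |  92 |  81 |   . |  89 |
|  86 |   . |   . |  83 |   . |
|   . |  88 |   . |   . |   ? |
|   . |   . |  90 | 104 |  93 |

85

Row 2 needs 465; the known cells sum to 365, so (2,4) = 100.
Using column 4: 87 + 100 + 83 + 104 + ? → (4,4) = 465 − 374 = 91.
Main diagonal: 95 + 92 + 91 + 93 + ? = 465, so (3,3) = 94.
Anti-diagonal must total 465; the given cells sum to 383, so (5,1) = 82.
Row 5: 82 + 90 + 104 + 93 + ? = 465, so (5,2) = 96.
Column 1 needs 465; the known cells sum to 366, so (4,1) = 99.
Column 2 must total 465; the given cells sum to 360, so (3,2) = 105.
The remaining cell in column 3 is (4,3) = 465 − 363 = 102.
Row 3: 86 + 105 + 94 + 83 + ? = 465, so (3,5) = 97.
Row 4 must total 465; the given cells sum to 380, so (4,5) = 85.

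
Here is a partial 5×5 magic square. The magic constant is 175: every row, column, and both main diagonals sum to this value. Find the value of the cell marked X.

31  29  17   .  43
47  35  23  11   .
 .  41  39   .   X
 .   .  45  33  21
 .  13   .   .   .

Row 1 must total 175; the given cells sum to 120, so (1,4) = 55.
From row 2, 175 − (47 + 35 + 23 + 11) gives (2,5) = 59.
Column 2 needs 175; the known cells sum to 118, so (4,2) = 57.
Column 3 needs 175; the known cells sum to 124, so (5,3) = 51.
From main diagonal, 175 − (31 + 35 + 39 + 33) gives (5,5) = 37.
Anti-diagonal must total 175; the given cells sum to 150, so (5,1) = 25.
Row 4 needs 175; the known cells sum to 156, so (4,1) = 19.
Row 5: 25 + 13 + 51 + 37 + ? = 175, so (5,4) = 49.
Column 1 needs 175; the known cells sum to 122, so (3,1) = 53.
Column 4: 55 + 11 + 33 + 49 + ? = 175, so (3,4) = 27.
Column 5 needs 175; the known cells sum to 160, so (3,5) = 15.

15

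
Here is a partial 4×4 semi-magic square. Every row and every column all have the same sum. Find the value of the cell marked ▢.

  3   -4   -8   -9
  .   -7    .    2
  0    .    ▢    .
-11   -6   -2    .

-5

Row 1 is complete and sums to -18; that is the magic constant.
The remaining cell in row 4 is (4,4) = -18 − (-19) = 1.
Column 1 needs -18; the known cells sum to -8, so (2,1) = -10.
Using column 2: -4 + (-7) + (-6) + ? → (3,2) = -18 − (-17) = -1.
Column 4 needs -18; the known cells sum to -6, so (3,4) = -12.
Using row 2: -10 + (-7) + 2 + ? → (2,3) = -18 − (-15) = -3.
The remaining cell in row 3 is (3,3) = -18 − (-13) = -5.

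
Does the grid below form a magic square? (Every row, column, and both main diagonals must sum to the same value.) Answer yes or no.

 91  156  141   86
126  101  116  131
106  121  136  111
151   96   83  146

No — column 3 sums to 476 but row 3 sums to 474.

Row 1: 91 + 156 + 141 + 86 = 474.
Row 2: 126 + 101 + 116 + 131 = 474.
Row 3: 106 + 121 + 136 + 111 = 474.
Row 4: 151 + 96 + 83 + 146 = 476.
Column 1: 91 + 126 + 106 + 151 = 474.
Column 2: 156 + 101 + 121 + 96 = 474.
Column 3: 141 + 116 + 136 + 83 = 476.
Column 4: 86 + 131 + 111 + 146 = 474.
Main diagonal: 91 + 101 + 136 + 146 = 474.
Anti-diagonal: 86 + 116 + 121 + 151 = 474.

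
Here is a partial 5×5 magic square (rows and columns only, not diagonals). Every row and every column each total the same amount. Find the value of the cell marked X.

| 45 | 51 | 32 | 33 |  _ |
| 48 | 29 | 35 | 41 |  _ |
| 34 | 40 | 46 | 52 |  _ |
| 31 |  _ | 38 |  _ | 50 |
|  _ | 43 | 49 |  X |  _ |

Column 3 is complete and sums to 200; that is the magic constant.
Row 1: 45 + 51 + 32 + 33 + ? = 200, so (1,5) = 39.
From row 2, 200 − (48 + 29 + 35 + 41) gives (2,5) = 47.
Using row 3: 34 + 40 + 46 + 52 + ? → (3,5) = 200 − 172 = 28.
Column 1 must total 200; the given cells sum to 158, so (5,1) = 42.
The remaining cell in column 2 is (4,2) = 200 − 163 = 37.
Column 5 must total 200; the given cells sum to 164, so (5,5) = 36.
From row 4, 200 − (31 + 37 + 38 + 50) gives (4,4) = 44.
Row 5 needs 200; the known cells sum to 170, so (5,4) = 30.

30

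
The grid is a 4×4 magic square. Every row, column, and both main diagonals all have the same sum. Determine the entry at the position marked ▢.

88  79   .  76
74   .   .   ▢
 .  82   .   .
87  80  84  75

Row 4 is complete and sums to 326; that is the magic constant.
Row 1: 88 + 79 + 76 + ? = 326, so (1,3) = 83.
From column 1, 326 − (88 + 74 + 87) gives (3,1) = 77.
Using column 2: 79 + 82 + 80 + ? → (2,2) = 326 − 241 = 85.
Main diagonal needs 326; the known cells sum to 248, so (3,3) = 78.
From anti-diagonal, 326 − (76 + 82 + 87) gives (2,3) = 81.
The remaining cell in row 2 is (2,4) = 326 − 240 = 86.

86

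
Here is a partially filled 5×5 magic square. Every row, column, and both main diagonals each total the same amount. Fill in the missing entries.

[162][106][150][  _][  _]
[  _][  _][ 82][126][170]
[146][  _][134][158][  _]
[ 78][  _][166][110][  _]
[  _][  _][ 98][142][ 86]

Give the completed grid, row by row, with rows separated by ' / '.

Column 3 is already complete: 150 + 82 + 134 + 166 + 98 = 630, so that is the magic constant.
Column 4: 126 + 158 + 110 + 142 + ? = 630, so (1,4) = 94.
Main diagonal must total 630; the given cells sum to 492, so (2,2) = 138.
The remaining cell in row 1 is (1,5) = 630 − 512 = 118.
Row 2: 138 + 82 + 126 + 170 + ? = 630, so (2,1) = 114.
Column 1: 162 + 114 + 146 + 78 + ? = 630, so (5,1) = 130.
Anti-diagonal needs 630; the known cells sum to 508, so (4,2) = 122.
Row 4 needs 630; the known cells sum to 476, so (4,5) = 154.
Using row 5: 130 + 98 + 142 + 86 + ? → (5,2) = 630 − 456 = 174.
Using column 2: 106 + 138 + 122 + 174 + ? → (3,2) = 630 − 540 = 90.
Using column 5: 118 + 170 + 154 + 86 + ? → (3,5) = 630 − 528 = 102.

162 106 150 94 118 / 114 138 82 126 170 / 146 90 134 158 102 / 78 122 166 110 154 / 130 174 98 142 86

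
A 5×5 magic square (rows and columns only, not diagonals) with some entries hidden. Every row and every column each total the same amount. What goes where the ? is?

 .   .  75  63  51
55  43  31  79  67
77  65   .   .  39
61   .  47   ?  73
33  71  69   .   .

35

Row 2 is complete and sums to 275; that is the magic constant.
Column 1: 55 + 77 + 61 + 33 + ? = 275, so (1,1) = 49.
From column 3, 275 − (75 + 31 + 47 + 69) gives (3,3) = 53.
Column 5 needs 275; the known cells sum to 230, so (5,5) = 45.
Row 1 must total 275; the given cells sum to 238, so (1,2) = 37.
Using row 3: 77 + 65 + 53 + 39 + ? → (3,4) = 275 − 234 = 41.
Using row 5: 33 + 71 + 69 + 45 + ? → (5,4) = 275 − 218 = 57.
Using column 2: 37 + 43 + 65 + 71 + ? → (4,2) = 275 − 216 = 59.
From column 4, 275 − (63 + 79 + 41 + 57) gives (4,4) = 35.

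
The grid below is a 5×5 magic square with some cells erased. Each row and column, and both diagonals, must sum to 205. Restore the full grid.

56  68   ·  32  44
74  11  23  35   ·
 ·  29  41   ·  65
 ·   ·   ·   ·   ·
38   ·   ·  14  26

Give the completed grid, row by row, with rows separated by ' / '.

56 68 5 32 44 / 74 11 23 35 62 / 17 29 41 53 65 / 20 47 59 71 8 / 38 50 77 14 26

The remaining cell in row 1 is (1,3) = 205 − 200 = 5.
Row 2 needs 205; the known cells sum to 143, so (2,5) = 62.
Using column 5: 44 + 62 + 65 + 26 + ? → (4,5) = 205 − 197 = 8.
Using main diagonal: 56 + 11 + 41 + 26 + ? → (4,4) = 205 − 134 = 71.
Anti-diagonal must total 205; the given cells sum to 158, so (4,2) = 47.
From column 2, 205 − (68 + 11 + 29 + 47) gives (5,2) = 50.
Column 4: 32 + 35 + 71 + 14 + ? = 205, so (3,4) = 53.
Row 3 must total 205; the given cells sum to 188, so (3,1) = 17.
From row 5, 205 − (38 + 50 + 14 + 26) gives (5,3) = 77.
Column 1 must total 205; the given cells sum to 185, so (4,1) = 20.
Column 3 needs 205; the known cells sum to 146, so (4,3) = 59.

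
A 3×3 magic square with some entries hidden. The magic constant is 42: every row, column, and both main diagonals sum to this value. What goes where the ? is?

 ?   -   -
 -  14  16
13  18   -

17

Row 2 must total 42; the given cells sum to 30, so (2,1) = 12.
Row 3 needs 42; the known cells sum to 31, so (3,3) = 11.
From column 1, 42 − (12 + 13) gives (1,1) = 17.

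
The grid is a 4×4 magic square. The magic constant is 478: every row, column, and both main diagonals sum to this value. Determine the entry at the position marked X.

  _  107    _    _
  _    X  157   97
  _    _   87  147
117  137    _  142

122

Row 4 must total 478; the given cells sum to 396, so (4,3) = 82.
Column 3 must total 478; the given cells sum to 326, so (1,3) = 152.
Column 4 must total 478; the given cells sum to 386, so (1,4) = 92.
Using anti-diagonal: 92 + 157 + 117 + ? → (3,2) = 478 − 366 = 112.
The remaining cell in row 1 is (1,1) = 478 − 351 = 127.
The remaining cell in row 3 is (3,1) = 478 − 346 = 132.
Using column 1: 127 + 132 + 117 + ? → (2,1) = 478 − 376 = 102.
Column 2: 107 + 112 + 137 + ? = 478, so (2,2) = 122.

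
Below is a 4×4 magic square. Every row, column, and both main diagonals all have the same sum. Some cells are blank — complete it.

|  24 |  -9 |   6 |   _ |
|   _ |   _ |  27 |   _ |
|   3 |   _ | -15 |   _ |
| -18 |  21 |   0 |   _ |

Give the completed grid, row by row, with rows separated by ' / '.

24 -9 6 -3 / 9 -6 27 -12 / 3 12 -15 18 / -18 21 0 15

Column 3 is already complete: 6 + 27 + -15 + 0 = 18, so that is the magic constant.
Row 1: 24 + (-9) + 6 + ? = 18, so (1,4) = -3.
Row 4 needs 18; the known cells sum to 3, so (4,4) = 15.
Column 1 must total 18; the given cells sum to 9, so (2,1) = 9.
Main diagonal needs 18; the known cells sum to 24, so (2,2) = -6.
Using anti-diagonal: -3 + 27 + (-18) + ? → (3,2) = 18 − 6 = 12.
The remaining cell in row 2 is (2,4) = 18 − 30 = -12.
The remaining cell in row 3 is (3,4) = 18 − 0 = 18.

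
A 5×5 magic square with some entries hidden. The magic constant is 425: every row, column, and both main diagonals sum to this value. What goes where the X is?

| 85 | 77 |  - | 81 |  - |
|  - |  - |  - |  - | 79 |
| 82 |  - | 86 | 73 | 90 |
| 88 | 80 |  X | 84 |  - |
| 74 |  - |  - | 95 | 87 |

97

Using row 3: 82 + 86 + 73 + 90 + ? → (3,2) = 425 − 331 = 94.
Column 1 needs 425; the known cells sum to 329, so (2,1) = 96.
From column 4, 425 − (81 + 73 + 84 + 95) gives (2,4) = 92.
Using main diagonal: 85 + 86 + 84 + 87 + ? → (2,2) = 425 − 342 = 83.
Using anti-diagonal: 92 + 86 + 80 + 74 + ? → (1,5) = 425 − 332 = 93.
Row 1 must total 425; the given cells sum to 336, so (1,3) = 89.
Using row 2: 96 + 83 + 92 + 79 + ? → (2,3) = 425 − 350 = 75.
Using column 2: 77 + 83 + 94 + 80 + ? → (5,2) = 425 − 334 = 91.
The remaining cell in column 5 is (4,5) = 425 − 349 = 76.
Using row 4: 88 + 80 + 84 + 76 + ? → (4,3) = 425 − 328 = 97.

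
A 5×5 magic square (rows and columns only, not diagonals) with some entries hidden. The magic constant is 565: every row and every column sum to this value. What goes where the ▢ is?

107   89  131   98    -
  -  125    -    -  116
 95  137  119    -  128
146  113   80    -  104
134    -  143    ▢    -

From row 1, 565 − (107 + 89 + 131 + 98) gives (1,5) = 140.
Row 3: 95 + 137 + 119 + 128 + ? = 565, so (3,4) = 86.
Row 4 needs 565; the known cells sum to 443, so (4,4) = 122.
From column 1, 565 − (107 + 95 + 146 + 134) gives (2,1) = 83.
Column 2 must total 565; the given cells sum to 464, so (5,2) = 101.
Column 3 needs 565; the known cells sum to 473, so (2,3) = 92.
Using column 5: 140 + 116 + 128 + 104 + ? → (5,5) = 565 − 488 = 77.
From row 2, 565 − (83 + 125 + 92 + 116) gives (2,4) = 149.
Row 5 must total 565; the given cells sum to 455, so (5,4) = 110.

110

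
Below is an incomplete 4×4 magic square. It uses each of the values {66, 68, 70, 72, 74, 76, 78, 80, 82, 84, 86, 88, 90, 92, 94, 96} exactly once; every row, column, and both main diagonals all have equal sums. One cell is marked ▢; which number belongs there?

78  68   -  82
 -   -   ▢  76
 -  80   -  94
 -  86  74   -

70

The 16 entries sum to 1296, so each line sums to 1296/4 = 324.
The remaining cell in row 1 is (1,3) = 324 − 228 = 96.
Column 2: 68 + 80 + 86 + ? = 324, so (2,2) = 90.
The remaining cell in column 4 is (4,4) = 324 − 252 = 72.
Main diagonal must total 324; the given cells sum to 240, so (3,3) = 84.
The remaining cell in row 3 is (3,1) = 324 − 258 = 66.
From row 4, 324 − (86 + 74 + 72) gives (4,1) = 92.
Column 1 must total 324; the given cells sum to 236, so (2,1) = 88.
Column 3 must total 324; the given cells sum to 254, so (2,3) = 70.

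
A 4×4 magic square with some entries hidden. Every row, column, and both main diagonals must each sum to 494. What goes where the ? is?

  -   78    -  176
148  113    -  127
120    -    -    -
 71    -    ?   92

Row 2: 148 + 113 + 127 + ? = 494, so (2,3) = 106.
Column 1: 148 + 120 + 71 + ? = 494, so (1,1) = 155.
The remaining cell in column 4 is (3,4) = 494 − 395 = 99.
Main diagonal: 155 + 113 + 92 + ? = 494, so (3,3) = 134.
Anti-diagonal must total 494; the given cells sum to 353, so (3,2) = 141.
The remaining cell in row 1 is (1,3) = 494 − 409 = 85.
From column 2, 494 − (78 + 113 + 141) gives (4,2) = 162.
Column 3: 85 + 106 + 134 + ? = 494, so (4,3) = 169.

169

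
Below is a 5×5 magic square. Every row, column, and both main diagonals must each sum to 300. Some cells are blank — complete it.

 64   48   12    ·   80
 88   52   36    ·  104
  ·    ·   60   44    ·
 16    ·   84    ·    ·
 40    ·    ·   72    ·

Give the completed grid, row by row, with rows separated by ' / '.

64 48 12 96 80 / 88 52 36 20 104 / 92 76 60 44 28 / 16 100 84 68 32 / 40 24 108 72 56

From row 1, 300 − (64 + 48 + 12 + 80) gives (1,4) = 96.
From row 2, 300 − (88 + 52 + 36 + 104) gives (2,4) = 20.
Column 1: 64 + 88 + 16 + 40 + ? = 300, so (3,1) = 92.
Using column 3: 12 + 36 + 60 + 84 + ? → (5,3) = 300 − 192 = 108.
Column 4 must total 300; the given cells sum to 232, so (4,4) = 68.
Main diagonal must total 300; the given cells sum to 244, so (5,5) = 56.
Using anti-diagonal: 80 + 20 + 60 + 40 + ? → (4,2) = 300 − 200 = 100.
The remaining cell in row 4 is (4,5) = 300 − 268 = 32.
Row 5 must total 300; the given cells sum to 276, so (5,2) = 24.
Column 2 must total 300; the given cells sum to 224, so (3,2) = 76.
The remaining cell in column 5 is (3,5) = 300 − 272 = 28.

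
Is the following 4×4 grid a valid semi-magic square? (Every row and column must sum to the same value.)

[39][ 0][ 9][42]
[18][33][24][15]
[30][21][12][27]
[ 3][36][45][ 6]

Row 1: 39 + 0 + 9 + 42 = 90.
Row 2: 18 + 33 + 24 + 15 = 90.
Row 3: 30 + 21 + 12 + 27 = 90.
Row 4: 3 + 36 + 45 + 6 = 90.
Column 1: 39 + 18 + 30 + 3 = 90.
Column 2: 0 + 33 + 21 + 36 = 90.
Column 3: 9 + 24 + 12 + 45 = 90.
Column 4: 42 + 15 + 27 + 6 = 90.
All lines sum to 90.

Yes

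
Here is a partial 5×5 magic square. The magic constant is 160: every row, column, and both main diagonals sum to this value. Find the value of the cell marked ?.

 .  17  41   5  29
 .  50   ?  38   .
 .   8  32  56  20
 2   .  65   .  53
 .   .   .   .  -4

The remaining cell in row 1 is (1,1) = 160 − 92 = 68.
Row 3 must total 160; the given cells sum to 116, so (3,1) = 44.
Using column 5: 29 + 20 + 53 + (-4) + ? → (2,5) = 160 − 98 = 62.
Main diagonal: 68 + 50 + 32 + (-4) + ? = 160, so (4,4) = 14.
The remaining cell in row 4 is (4,2) = 160 − 134 = 26.
The remaining cell in column 2 is (5,2) = 160 − 101 = 59.
The remaining cell in column 4 is (5,4) = 160 − 113 = 47.
Anti-diagonal needs 160; the known cells sum to 125, so (5,1) = 35.
Row 5 needs 160; the known cells sum to 137, so (5,3) = 23.
The remaining cell in column 1 is (2,1) = 160 − 149 = 11.
Column 3 needs 160; the known cells sum to 161, so (2,3) = -1.

-1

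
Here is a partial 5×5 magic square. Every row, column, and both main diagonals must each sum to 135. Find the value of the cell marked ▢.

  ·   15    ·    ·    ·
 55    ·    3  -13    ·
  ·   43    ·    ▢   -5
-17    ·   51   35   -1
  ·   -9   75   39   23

From row 4, 135 − (-17 + 51 + 35 + (-1)) gives (4,2) = 67.
Row 5 needs 135; the known cells sum to 128, so (5,1) = 7.
Using column 2: 15 + 43 + 67 + (-9) + ? → (2,2) = 135 − 116 = 19.
The remaining cell in row 2 is (2,5) = 135 − 64 = 71.
Column 5 needs 135; the known cells sum to 88, so (1,5) = 47.
Anti-diagonal needs 135; the known cells sum to 108, so (3,3) = 27.
From column 3, 135 − (3 + 27 + 51 + 75) gives (1,3) = -21.
Main diagonal: 19 + 27 + 35 + 23 + ? = 135, so (1,1) = 31.
Row 1: 31 + 15 + (-21) + 47 + ? = 135, so (1,4) = 63.
Using column 1: 31 + 55 + (-17) + 7 + ? → (3,1) = 135 − 76 = 59.
Using column 4: 63 + (-13) + 35 + 39 + ? → (3,4) = 135 − 124 = 11.

11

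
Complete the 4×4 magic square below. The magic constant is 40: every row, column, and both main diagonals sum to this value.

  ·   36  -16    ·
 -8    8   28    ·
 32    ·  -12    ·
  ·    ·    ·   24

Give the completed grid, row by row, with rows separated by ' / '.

Row 2 needs 40; the known cells sum to 28, so (2,4) = 12.
Column 3 needs 40; the known cells sum to 0, so (4,3) = 40.
Using main diagonal: 8 + (-12) + 24 + ? → (1,1) = 40 − 20 = 20.
From row 1, 40 − (20 + 36 + (-16)) gives (1,4) = 0.
Column 1: 20 + (-8) + 32 + ? = 40, so (4,1) = -4.
The remaining cell in column 4 is (3,4) = 40 − 36 = 4.
Using anti-diagonal: 0 + 28 + (-4) + ? → (3,2) = 40 − 24 = 16.
The remaining cell in row 4 is (4,2) = 40 − 60 = -20.

20 36 -16 0 / -8 8 28 12 / 32 16 -12 4 / -4 -20 40 24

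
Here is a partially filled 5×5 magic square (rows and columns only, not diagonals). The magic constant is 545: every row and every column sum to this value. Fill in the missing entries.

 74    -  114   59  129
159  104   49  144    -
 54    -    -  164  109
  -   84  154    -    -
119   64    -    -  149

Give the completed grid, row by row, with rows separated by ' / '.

74 169 114 59 129 / 159 104 49 144 89 / 54 124 94 164 109 / 139 84 154 99 69 / 119 64 134 79 149

Row 1: 74 + 114 + 59 + 129 + ? = 545, so (1,2) = 169.
The remaining cell in row 2 is (2,5) = 545 − 456 = 89.
The remaining cell in column 1 is (4,1) = 545 − 406 = 139.
Column 2 needs 545; the known cells sum to 421, so (3,2) = 124.
Column 5: 129 + 89 + 109 + 149 + ? = 545, so (4,5) = 69.
Row 3: 54 + 124 + 164 + 109 + ? = 545, so (3,3) = 94.
Row 4: 139 + 84 + 154 + 69 + ? = 545, so (4,4) = 99.
Column 3 needs 545; the known cells sum to 411, so (5,3) = 134.
The remaining cell in column 4 is (5,4) = 545 − 466 = 79.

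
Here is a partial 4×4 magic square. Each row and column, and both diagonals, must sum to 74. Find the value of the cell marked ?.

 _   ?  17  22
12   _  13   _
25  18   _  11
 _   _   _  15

Row 3 needs 74; the known cells sum to 54, so (3,3) = 20.
The remaining cell in column 3 is (4,3) = 74 − 50 = 24.
Column 4 needs 74; the known cells sum to 48, so (2,4) = 26.
Anti-diagonal: 22 + 13 + 18 + ? = 74, so (4,1) = 21.
The remaining cell in row 2 is (2,2) = 74 − 51 = 23.
Row 4 needs 74; the known cells sum to 60, so (4,2) = 14.
Column 1 needs 74; the known cells sum to 58, so (1,1) = 16.
The remaining cell in column 2 is (1,2) = 74 − 55 = 19.

19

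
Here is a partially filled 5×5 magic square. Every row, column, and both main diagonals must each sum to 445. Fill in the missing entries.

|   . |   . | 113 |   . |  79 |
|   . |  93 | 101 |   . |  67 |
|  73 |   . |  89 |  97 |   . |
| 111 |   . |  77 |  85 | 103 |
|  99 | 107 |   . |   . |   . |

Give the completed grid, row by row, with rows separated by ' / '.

87 95 113 71 79 / 75 93 101 109 67 / 73 81 89 97 105 / 111 69 77 85 103 / 99 107 65 83 91

From row 4, 445 − (111 + 77 + 85 + 103) gives (4,2) = 69.
Column 3: 113 + 101 + 89 + 77 + ? = 445, so (5,3) = 65.
Using anti-diagonal: 79 + 89 + 69 + 99 + ? → (2,4) = 445 − 336 = 109.
Row 2: 93 + 101 + 109 + 67 + ? = 445, so (2,1) = 75.
Column 1: 75 + 73 + 111 + 99 + ? = 445, so (1,1) = 87.
Using main diagonal: 87 + 93 + 89 + 85 + ? → (5,5) = 445 − 354 = 91.
From row 5, 445 − (99 + 107 + 65 + 91) gives (5,4) = 83.
Using column 4: 109 + 97 + 85 + 83 + ? → (1,4) = 445 − 374 = 71.
Column 5: 79 + 67 + 103 + 91 + ? = 445, so (3,5) = 105.
Using row 1: 87 + 113 + 71 + 79 + ? → (1,2) = 445 − 350 = 95.
Row 3 needs 445; the known cells sum to 364, so (3,2) = 81.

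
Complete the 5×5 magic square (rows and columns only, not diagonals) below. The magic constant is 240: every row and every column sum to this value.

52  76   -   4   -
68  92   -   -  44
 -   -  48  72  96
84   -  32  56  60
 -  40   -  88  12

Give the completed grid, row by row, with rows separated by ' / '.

52 76 80 4 28 / 68 92 16 20 44 / 0 24 48 72 96 / 84 8 32 56 60 / 36 40 64 88 12

Row 4: 84 + 32 + 56 + 60 + ? = 240, so (4,2) = 8.
Using column 2: 76 + 92 + 8 + 40 + ? → (3,2) = 240 − 216 = 24.
The remaining cell in column 4 is (2,4) = 240 − 220 = 20.
Column 5 needs 240; the known cells sum to 212, so (1,5) = 28.
From row 1, 240 − (52 + 76 + 4 + 28) gives (1,3) = 80.
Row 2 needs 240; the known cells sum to 224, so (2,3) = 16.
Row 3: 24 + 48 + 72 + 96 + ? = 240, so (3,1) = 0.
The remaining cell in column 1 is (5,1) = 240 − 204 = 36.
Using column 3: 80 + 16 + 48 + 32 + ? → (5,3) = 240 − 176 = 64.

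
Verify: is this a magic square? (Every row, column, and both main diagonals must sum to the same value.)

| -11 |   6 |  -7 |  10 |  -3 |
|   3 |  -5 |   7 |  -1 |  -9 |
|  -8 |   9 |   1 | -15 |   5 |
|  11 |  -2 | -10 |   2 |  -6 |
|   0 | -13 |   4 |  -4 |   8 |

No — row 5 sums to -5 but column 4 sums to -8.

Row 1: -11 + 6 + (-7) + 10 + (-3) = -5.
Row 2: 3 + (-5) + 7 + (-1) + (-9) = -5.
Row 3: -8 + 9 + 1 + (-15) + 5 = -8.
Row 4: 11 + (-2) + (-10) + 2 + (-6) = -5.
Row 5: 0 + (-13) + 4 + (-4) + 8 = -5.
Column 1: -11 + 3 + (-8) + 11 + 0 = -5.
Column 2: 6 + (-5) + 9 + (-2) + (-13) = -5.
Column 3: -7 + 7 + 1 + (-10) + 4 = -5.
Column 4: 10 + (-1) + (-15) + 2 + (-4) = -8.
Column 5: -3 + (-9) + 5 + (-6) + 8 = -5.
Main diagonal: -11 + (-5) + 1 + 2 + 8 = -5.
Anti-diagonal: -3 + (-1) + 1 + (-2) + 0 = -5.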